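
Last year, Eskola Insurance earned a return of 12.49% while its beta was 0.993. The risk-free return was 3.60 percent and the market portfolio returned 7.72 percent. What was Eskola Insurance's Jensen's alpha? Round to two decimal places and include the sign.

+4.80%

Market excess return = 7.72% − 3.60% = 4.12%
CAPM benchmark = R_f + β(R_m − R_f) = 3.60% + 0.993 × 4.12% = 7.69116%
α = actual − benchmark = 12.49% − 7.69116% = +4.80%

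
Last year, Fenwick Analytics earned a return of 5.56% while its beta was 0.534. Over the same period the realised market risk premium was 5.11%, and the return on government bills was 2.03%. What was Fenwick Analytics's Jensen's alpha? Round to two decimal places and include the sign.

+0.80%

CAPM benchmark = R_f + β(R_m − R_f) = 2.03% + 0.534 × 5.11% = 4.75874%
α = actual − benchmark = 5.56% − 4.75874% = +0.80%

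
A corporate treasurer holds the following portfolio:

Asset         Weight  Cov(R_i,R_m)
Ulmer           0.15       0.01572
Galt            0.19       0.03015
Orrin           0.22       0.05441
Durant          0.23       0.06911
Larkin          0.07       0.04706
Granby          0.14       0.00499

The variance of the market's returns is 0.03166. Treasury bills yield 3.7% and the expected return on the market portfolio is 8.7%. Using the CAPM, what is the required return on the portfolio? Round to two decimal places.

β_Ulmer = 0.01572 / 0.03166 = 0.4965
β_Galt = 0.03015 / 0.03166 = 0.9523
β_Orrin = 0.05441 / 0.03166 = 1.7186
β_Durant = 0.06911 / 0.03166 = 2.1829
β_Larkin = 0.04706 / 0.03166 = 1.4864
β_Granby = 0.00499 / 0.03166 = 0.1576
β_P = Σ w_i β_i = 0.15×0.4965 + 0.19×0.9523 + 0.22×1.7186 + 0.23×2.1829 + 0.07×1.4864 + 0.14×0.1576 = 1.2617
MRP = 8.7% − 3.7% = 5.00%
E(R_P) = R_f + β_P × MRP = 3.7% + 1.2617 × 5.0% = 10.01%

10.01%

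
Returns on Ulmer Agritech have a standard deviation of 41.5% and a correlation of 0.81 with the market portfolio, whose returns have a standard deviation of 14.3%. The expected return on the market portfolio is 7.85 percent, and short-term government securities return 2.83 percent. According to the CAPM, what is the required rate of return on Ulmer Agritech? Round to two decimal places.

β = ρ × σ_i / σ_m = 0.81 × 41.5% / 14.3% = 2.3507
MRP = 7.85% − 2.83% = 5.02%
E(R) = 2.83% + 2.3507 × 5.02% = 14.63%

14.63%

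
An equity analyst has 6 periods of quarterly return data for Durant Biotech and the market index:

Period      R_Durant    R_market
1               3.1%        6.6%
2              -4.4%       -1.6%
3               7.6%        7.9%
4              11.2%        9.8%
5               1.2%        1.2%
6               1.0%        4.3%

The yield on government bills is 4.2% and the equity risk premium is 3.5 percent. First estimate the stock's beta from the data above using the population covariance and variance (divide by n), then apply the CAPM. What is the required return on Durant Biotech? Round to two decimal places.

Mean R_i = (3.1 − 4.4 + 7.6 + 11.2 + 1.2 + 1.0) / 6 = 3.2833%
Mean R_m = (6.6 − 1.6 + 7.9 + 9.8 + 1.2 + 4.3) / 6 = 4.7000%
Σ(R_i − R̄_i)(R_m − R̄_m) = 110.4500  ⇒  Cov = 110.4500 / 6 = 18.4083
Σ(R_m − R̄_m)² = 91.9600  ⇒  Var(R_m) = 91.9600 / 6 = 15.3267
β = Cov / Var(R_m) = 18.4083 / 15.3267 = 1.2011
E(R) = R_f + β × MRP = 4.2% + 1.2011 × 3.5% = 8.40%

8.40%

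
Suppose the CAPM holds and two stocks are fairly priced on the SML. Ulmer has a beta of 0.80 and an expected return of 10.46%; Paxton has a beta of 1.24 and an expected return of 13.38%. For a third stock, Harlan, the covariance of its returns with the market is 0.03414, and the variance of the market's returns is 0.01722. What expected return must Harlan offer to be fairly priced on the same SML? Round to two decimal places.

18.31%

MRP = (13.38% − 10.46%) / (1.24 − 0.80) = 6.6364%
R_f = 10.46% − 0.80 × 6.6364% = 5.1509%
β_Harlan = Cov / Var(R_m) = 0.03414 / 0.01722 = 1.9826
E(R_Harlan) = R_f + β × MRP = 5.1509% + 1.9826 × 6.6364% = 18.31%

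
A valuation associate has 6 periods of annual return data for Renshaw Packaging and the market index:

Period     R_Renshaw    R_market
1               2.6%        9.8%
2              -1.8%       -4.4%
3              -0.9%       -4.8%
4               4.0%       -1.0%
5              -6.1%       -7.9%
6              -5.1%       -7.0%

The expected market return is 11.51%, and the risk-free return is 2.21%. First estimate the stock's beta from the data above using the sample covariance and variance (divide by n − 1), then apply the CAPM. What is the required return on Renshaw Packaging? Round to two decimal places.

6.56%

Mean R_i = (2.6 − 1.8 − 0.9 + 4.0 − 6.1 − 5.1) / 6 = -1.2167%
Mean R_m = (9.8 − 4.4 − 4.8 − 1.0 − 7.9 − 7.0) / 6 = -2.5500%
Σ(R_i − R̄_i)(R_m − R̄_m) = 98.9950  ⇒  Cov = 98.9950 / 5 = 19.7990
Σ(R_m − R̄_m)² = 211.8350  ⇒  Var(R_m) = 211.8350 / 5 = 42.3670
β = Cov / Var(R_m) = 19.7990 / 42.3670 = 0.4673
MRP = 11.51% − 2.21% = 9.30%
E(R) = R_f + β × MRP = 2.21% + 0.4673 × 9.30% = 6.56%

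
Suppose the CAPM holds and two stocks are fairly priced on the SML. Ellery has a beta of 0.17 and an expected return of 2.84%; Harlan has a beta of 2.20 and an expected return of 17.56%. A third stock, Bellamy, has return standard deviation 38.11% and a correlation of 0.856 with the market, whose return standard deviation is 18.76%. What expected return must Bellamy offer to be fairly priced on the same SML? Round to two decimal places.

14.22%

MRP = (17.56% − 2.84%) / (2.20 − 0.17) = 7.2512%
R_f = 2.84% − 0.17 × 7.2512% = 1.6073%
β_Bellamy = ρ·σ_i/σ_m = 0.856 × 38.11 / 18.76 = 1.7389
E(R_Bellamy) = R_f + β × MRP = 1.6073% + 1.7389 × 7.2512% = 14.22%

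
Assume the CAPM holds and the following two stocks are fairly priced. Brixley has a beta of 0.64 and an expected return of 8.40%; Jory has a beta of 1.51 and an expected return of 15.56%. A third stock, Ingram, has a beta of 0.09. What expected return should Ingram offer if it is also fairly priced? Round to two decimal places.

MRP (SML slope) = (15.56% − 8.40%) / (1.51 − 0.64) = 7.16% / 0.87 = 8.2299%
R_f (intercept) = 8.40% − 0.64 × 8.2299% = 3.1329%
E(R_Ingram) = R_f + β × MRP = 3.1329% + 0.09 × 8.2299% = 3.87%

3.87%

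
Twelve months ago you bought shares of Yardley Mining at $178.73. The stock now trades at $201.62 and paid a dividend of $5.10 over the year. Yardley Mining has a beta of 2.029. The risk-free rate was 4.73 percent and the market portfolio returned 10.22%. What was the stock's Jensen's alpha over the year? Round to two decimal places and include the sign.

-0.21%

Realised HPR = (P1 + D1 − P0) / P0 = (201.62 + 5.10 − 178.73) / 178.73 = 27.99 / 178.73 = 15.6605%
MRP = 10.22% − 4.73% = 5.49%
CAPM required = R_f + β·MRP = 4.73% + 2.029 × 5.49% = 15.86921%
α = realised − required = 15.6605% − 15.86921% = -0.21%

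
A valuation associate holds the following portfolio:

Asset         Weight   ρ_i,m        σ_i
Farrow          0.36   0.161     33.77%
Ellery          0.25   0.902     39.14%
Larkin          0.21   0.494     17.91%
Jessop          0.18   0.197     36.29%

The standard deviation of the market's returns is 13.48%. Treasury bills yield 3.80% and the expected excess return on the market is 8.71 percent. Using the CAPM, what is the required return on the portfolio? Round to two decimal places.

β_Farrow = 0.161 × 33.77% / 13.48% = 0.4033
β_Ellery = 0.902 × 39.14% / 13.48% = 2.6190
β_Larkin = 0.494 × 17.91% / 13.48% = 0.6563
β_Jessop = 0.197 × 36.29% / 13.48% = 0.5304
β_P = Σ w_i β_i = 0.36×0.4033 + 0.25×2.6190 + 0.21×0.6563 + 0.18×0.5304 = 1.0332
E(R_P) = R_f + β_P × MRP = 3.80% + 1.0332 × 8.71% = 12.80%

12.80%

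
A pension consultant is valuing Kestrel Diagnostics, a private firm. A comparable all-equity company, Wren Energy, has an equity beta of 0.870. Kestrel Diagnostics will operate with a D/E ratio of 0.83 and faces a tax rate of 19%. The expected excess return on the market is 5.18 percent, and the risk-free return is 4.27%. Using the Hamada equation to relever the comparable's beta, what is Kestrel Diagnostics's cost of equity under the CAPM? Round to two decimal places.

β_L = β_U × [1 + (1 − t)(D/E)] = 0.870 × [1 + (1 − 0.19) × 0.83]
    = 0.870 × [1 + 0.81 × 0.83] = 0.870 × 1.6723 = 1.4549
E(R) = R_f + β_L × MRP = 4.27% + 1.4549 × 5.18% = 11.81%

11.81%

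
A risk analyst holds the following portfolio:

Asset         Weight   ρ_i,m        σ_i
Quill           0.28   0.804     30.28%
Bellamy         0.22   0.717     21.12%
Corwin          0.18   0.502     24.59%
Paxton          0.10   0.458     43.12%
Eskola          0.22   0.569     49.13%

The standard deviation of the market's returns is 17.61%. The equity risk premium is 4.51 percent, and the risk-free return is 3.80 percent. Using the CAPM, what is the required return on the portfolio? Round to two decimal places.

9.05%

β_Quill = 0.804 × 30.28% / 17.61% = 1.3825
β_Bellamy = 0.717 × 21.12% / 17.61% = 0.8599
β_Corwin = 0.502 × 24.59% / 17.61% = 0.7010
β_Paxton = 0.458 × 43.12% / 17.61% = 1.1215
β_Eskola = 0.569 × 49.13% / 17.61% = 1.5874
β_P = Σ w_i β_i = 0.28×1.3825 + 0.22×0.8599 + 0.18×0.7010 + 0.10×1.1215 + 0.22×1.5874 = 1.1638
E(R_P) = R_f + β_P × MRP = 3.80% + 1.1638 × 4.51% = 9.05%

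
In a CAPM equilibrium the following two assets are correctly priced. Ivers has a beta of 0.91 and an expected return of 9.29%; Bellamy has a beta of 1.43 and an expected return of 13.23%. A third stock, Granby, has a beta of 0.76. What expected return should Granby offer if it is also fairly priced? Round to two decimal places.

8.15%

MRP (SML slope) = (13.23% − 9.29%) / (1.43 − 0.91) = 3.94% / 0.52 = 7.5769%
R_f (intercept) = 9.29% − 0.91 × 7.5769% = 2.3950%
E(R_Granby) = R_f + β × MRP = 2.3950% + 0.76 × 7.5769% = 8.15%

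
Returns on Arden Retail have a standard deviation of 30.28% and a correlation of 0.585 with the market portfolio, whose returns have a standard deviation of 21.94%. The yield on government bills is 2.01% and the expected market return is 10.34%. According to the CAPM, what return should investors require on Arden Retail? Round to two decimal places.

8.74%

β = ρ × σ_i / σ_m = 0.585 × 30.28% / 21.94% = 0.8074
MRP = 10.34% − 2.01% = 8.33%
E(R) = 2.01% + 0.8074 × 8.33% = 8.74%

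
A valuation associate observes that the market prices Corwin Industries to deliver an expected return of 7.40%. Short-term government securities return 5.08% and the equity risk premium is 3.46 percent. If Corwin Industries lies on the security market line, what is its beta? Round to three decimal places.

0.671

β = (E(R) − R_f) / MRP = (7.40% − 5.08%) / 3.46% = 2.32% / 3.46% = 0.671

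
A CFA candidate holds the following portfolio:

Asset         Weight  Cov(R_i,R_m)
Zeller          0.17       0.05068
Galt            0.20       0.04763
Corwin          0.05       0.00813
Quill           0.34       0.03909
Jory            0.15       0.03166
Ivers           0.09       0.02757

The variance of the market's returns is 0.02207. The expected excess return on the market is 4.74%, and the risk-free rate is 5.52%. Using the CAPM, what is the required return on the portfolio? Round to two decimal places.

β_Zeller = 0.05068 / 0.02207 = 2.2963
β_Galt = 0.04763 / 0.02207 = 2.1581
β_Corwin = 0.00813 / 0.02207 = 0.3684
β_Quill = 0.03909 / 0.02207 = 1.7712
β_Jory = 0.03166 / 0.02207 = 1.4345
β_Ivers = 0.02757 / 0.02207 = 1.2492
β_P = Σ w_i β_i = 0.17×2.2963 + 0.20×2.1581 + 0.05×0.3684 + 0.34×1.7712 + 0.15×1.4345 + 0.09×1.2492 = 1.7702
E(R_P) = R_f + β_P × MRP = 5.52% + 1.7702 × 4.74% = 13.91%

13.91%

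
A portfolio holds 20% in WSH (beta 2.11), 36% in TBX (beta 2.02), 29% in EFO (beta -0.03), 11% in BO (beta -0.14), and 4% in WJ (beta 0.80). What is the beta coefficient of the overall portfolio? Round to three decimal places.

1.157

β_P = Σ w_i β_i = 0.20×2.11 + 0.36×2.02 + 0.29×-0.03 + 0.11×-0.14 + 0.04×0.80 = 1.1571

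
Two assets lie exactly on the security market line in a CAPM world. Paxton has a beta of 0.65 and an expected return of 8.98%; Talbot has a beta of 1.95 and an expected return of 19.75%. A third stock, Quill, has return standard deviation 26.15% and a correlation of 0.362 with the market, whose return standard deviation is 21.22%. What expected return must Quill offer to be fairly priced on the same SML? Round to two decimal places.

7.29%

MRP = (19.75% − 8.98%) / (1.95 − 0.65) = 8.2846%
R_f = 8.98% − 0.65 × 8.2846% = 3.5950%
β_Quill = ρ·σ_i/σ_m = 0.362 × 26.15 / 21.22 = 0.4461
E(R_Quill) = R_f + β × MRP = 3.5950% + 0.4461 × 8.2846% = 7.29%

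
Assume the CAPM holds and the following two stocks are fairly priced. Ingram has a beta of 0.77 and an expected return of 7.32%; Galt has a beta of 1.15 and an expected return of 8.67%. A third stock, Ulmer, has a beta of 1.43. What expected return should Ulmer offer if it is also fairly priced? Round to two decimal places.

9.66%

MRP (SML slope) = (8.67% − 7.32%) / (1.15 − 0.77) = 1.35% / 0.38 = 3.5526%
R_f (intercept) = 7.32% − 0.77 × 3.5526% = 4.5845%
E(R_Ulmer) = R_f + β × MRP = 4.5845% + 1.43 × 3.5526% = 9.66%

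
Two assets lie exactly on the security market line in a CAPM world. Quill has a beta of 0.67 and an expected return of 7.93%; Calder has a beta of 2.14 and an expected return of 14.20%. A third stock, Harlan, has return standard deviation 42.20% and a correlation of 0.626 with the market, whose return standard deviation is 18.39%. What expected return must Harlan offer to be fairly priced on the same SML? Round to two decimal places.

11.20%

MRP = (14.20% − 7.93%) / (2.14 − 0.67) = 4.2653%
R_f = 7.93% − 0.67 × 4.2653% = 5.0722%
β_Harlan = ρ·σ_i/σ_m = 0.626 × 42.20 / 18.39 = 1.4365
E(R_Harlan) = R_f + β × MRP = 5.0722% + 1.4365 × 4.2653% = 11.20%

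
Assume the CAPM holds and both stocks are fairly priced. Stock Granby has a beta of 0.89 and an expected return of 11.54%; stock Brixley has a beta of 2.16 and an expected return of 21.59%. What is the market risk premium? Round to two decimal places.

7.91%

Both satisfy E(R) = R_f + β·MRP, so the slope of the SML is
MRP = (21.59% − 11.54%) / (2.16 − 0.89) = 10.05% / 1.27 = 7.9134%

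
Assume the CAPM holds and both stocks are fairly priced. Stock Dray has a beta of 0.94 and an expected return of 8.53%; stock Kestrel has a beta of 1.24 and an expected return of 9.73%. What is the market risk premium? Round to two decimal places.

4.00%

Both satisfy E(R) = R_f + β·MRP, so the slope of the SML is
MRP = (9.73% − 8.53%) / (1.24 − 0.94) = 1.20% / 0.30 = 4.0000%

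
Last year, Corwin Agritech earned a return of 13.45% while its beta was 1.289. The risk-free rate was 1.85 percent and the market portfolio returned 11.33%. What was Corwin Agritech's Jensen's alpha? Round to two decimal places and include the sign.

Market excess return = 11.33% − 1.85% = 9.48%
CAPM benchmark = R_f + β(R_m − R_f) = 1.85% + 1.289 × 9.48% = 14.06972%
α = actual − benchmark = 13.45% − 14.06972% = -0.62%

-0.62%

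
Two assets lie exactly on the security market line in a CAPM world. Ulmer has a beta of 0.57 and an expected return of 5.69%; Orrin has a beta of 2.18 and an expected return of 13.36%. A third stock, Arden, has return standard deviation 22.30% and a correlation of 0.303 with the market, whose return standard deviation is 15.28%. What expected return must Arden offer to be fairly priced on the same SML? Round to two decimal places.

MRP = (13.36% − 5.69%) / (2.18 − 0.57) = 4.7640%
R_f = 5.69% − 0.57 × 4.7640% = 2.9745%
β_Arden = ρ·σ_i/σ_m = 0.303 × 22.30 / 15.28 = 0.4422
E(R_Arden) = R_f + β × MRP = 2.9745% + 0.4422 × 4.7640% = 5.08%

5.08%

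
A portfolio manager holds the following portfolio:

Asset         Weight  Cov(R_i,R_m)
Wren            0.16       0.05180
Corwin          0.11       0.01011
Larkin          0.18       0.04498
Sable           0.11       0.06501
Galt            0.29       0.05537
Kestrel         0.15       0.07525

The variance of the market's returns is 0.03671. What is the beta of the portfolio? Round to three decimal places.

β_Wren = 0.05180 / 0.03671 = 1.4111
β_Corwin = 0.01011 / 0.03671 = 0.2754
β_Larkin = 0.04498 / 0.03671 = 1.2253
β_Sable = 0.06501 / 0.03671 = 1.7709
β_Galt = 0.05537 / 0.03671 = 1.5083
β_Kestrel = 0.07525 / 0.03671 = 2.0499
β_P = Σ w_i β_i = 0.16×1.4111 + 0.11×0.2754 + 0.18×1.2253 + 0.11×1.7709 + 0.29×1.5083 + 0.15×2.0499 = 1.4163

1.416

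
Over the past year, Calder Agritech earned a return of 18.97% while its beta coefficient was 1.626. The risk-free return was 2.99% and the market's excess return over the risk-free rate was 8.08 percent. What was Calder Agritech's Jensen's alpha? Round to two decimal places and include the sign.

CAPM benchmark = R_f + β(R_m − R_f) = 2.99% + 1.626 × 8.08% = 16.12808%
α = actual − benchmark = 18.97% − 16.12808% = +2.84%

+2.84%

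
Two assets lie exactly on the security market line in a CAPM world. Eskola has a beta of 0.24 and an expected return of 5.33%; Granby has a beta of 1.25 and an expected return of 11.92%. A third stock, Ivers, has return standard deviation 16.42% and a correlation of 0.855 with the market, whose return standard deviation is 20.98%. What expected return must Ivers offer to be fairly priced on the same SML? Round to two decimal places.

8.13%

MRP = (11.92% − 5.33%) / (1.25 − 0.24) = 6.5248%
R_f = 5.33% − 0.24 × 6.5248% = 3.7640%
β_Ivers = ρ·σ_i/σ_m = 0.855 × 16.42 / 20.98 = 0.6692
E(R_Ivers) = R_f + β × MRP = 3.7640% + 0.6692 × 6.5248% = 8.13%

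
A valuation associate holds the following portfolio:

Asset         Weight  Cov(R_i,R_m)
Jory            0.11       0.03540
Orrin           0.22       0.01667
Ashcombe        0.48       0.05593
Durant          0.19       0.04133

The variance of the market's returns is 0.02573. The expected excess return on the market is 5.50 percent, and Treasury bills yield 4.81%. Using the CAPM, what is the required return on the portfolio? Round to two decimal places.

13.84%

β_Jory = 0.03540 / 0.02573 = 1.3758
β_Orrin = 0.01667 / 0.02573 = 0.6479
β_Ashcombe = 0.05593 / 0.02573 = 2.1737
β_Durant = 0.04133 / 0.02573 = 1.6063
β_P = Σ w_i β_i = 0.11×1.3758 + 0.22×0.6479 + 0.48×2.1737 + 0.19×1.6063 = 1.6424
E(R_P) = R_f + β_P × MRP = 4.81% + 1.6424 × 5.50% = 13.84%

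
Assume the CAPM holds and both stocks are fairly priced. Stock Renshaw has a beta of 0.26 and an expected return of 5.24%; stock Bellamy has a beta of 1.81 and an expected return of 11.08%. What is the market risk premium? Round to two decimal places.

3.77%

Both satisfy E(R) = R_f + β·MRP, so the slope of the SML is
MRP = (11.08% − 5.24%) / (1.81 − 0.26) = 5.84% / 1.55 = 3.7677%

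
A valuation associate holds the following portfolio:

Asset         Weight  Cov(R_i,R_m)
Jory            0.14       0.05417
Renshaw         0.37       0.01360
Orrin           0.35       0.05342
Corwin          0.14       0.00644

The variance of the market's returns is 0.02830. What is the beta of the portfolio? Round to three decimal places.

β_Jory = 0.05417 / 0.02830 = 1.9141
β_Renshaw = 0.01360 / 0.02830 = 0.4806
β_Orrin = 0.05342 / 0.02830 = 1.8876
β_Corwin = 0.00644 / 0.02830 = 0.2276
β_P = Σ w_i β_i = 0.14×1.9141 + 0.37×0.4806 + 0.35×1.8876 + 0.14×0.2276 = 1.1383

1.138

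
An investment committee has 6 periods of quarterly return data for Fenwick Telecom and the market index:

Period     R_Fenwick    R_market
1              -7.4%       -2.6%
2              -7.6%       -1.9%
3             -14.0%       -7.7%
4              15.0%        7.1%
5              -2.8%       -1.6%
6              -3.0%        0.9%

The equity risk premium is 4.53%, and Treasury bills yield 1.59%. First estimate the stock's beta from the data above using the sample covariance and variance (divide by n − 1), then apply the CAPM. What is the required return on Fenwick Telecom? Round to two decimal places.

Mean R_i = (-7.4 − 7.6 − 14.0 + 15.0 − 2.8 − 3.0) / 6 = -3.3000%
Mean R_m = (-2.6 − 1.9 − 7.7 + 7.1 − 1.6 + 0.9) / 6 = -0.9667%
Σ(R_i − R̄_i)(R_m − R̄_m) = 230.6200  ⇒  Cov = 230.6200 / 5 = 46.1240
Σ(R_m − R̄_m)² = 117.8333  ⇒  Var(R_m) = 117.8333 / 5 = 23.5667
β = Cov / Var(R_m) = 46.1240 / 23.5667 = 1.9572
E(R) = R_f + β × MRP = 1.59% + 1.9572 × 4.53% = 10.46%

10.46%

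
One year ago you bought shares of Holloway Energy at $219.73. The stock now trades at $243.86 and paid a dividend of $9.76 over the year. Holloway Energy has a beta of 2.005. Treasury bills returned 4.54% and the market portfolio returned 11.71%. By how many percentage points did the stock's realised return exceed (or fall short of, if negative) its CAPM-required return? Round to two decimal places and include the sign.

Realised HPR = (P1 + D1 − P0) / P0 = (243.86 + 9.76 − 219.73) / 219.73 = 33.89 / 219.73 = 15.4235%
MRP = 11.71% − 4.54% = 7.17%
CAPM required = R_f + β·MRP = 4.54% + 2.005 × 7.17% = 18.91585%
α = realised − required = 15.4235% − 18.91585% = -3.49%

-3.49%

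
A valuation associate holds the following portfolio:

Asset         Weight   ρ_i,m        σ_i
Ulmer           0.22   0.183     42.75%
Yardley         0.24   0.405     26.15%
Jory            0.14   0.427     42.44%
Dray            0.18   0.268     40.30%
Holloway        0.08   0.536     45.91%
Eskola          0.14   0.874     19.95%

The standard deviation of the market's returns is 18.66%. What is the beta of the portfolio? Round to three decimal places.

β_Ulmer = 0.183 × 42.75% / 18.66% = 0.4193
β_Yardley = 0.405 × 26.15% / 18.66% = 0.5676
β_Jory = 0.427 × 42.44% / 18.66% = 0.9712
β_Dray = 0.268 × 40.30% / 18.66% = 0.5788
β_Holloway = 0.536 × 45.91% / 18.66% = 1.3187
β_Eskola = 0.874 × 19.95% / 18.66% = 0.9344
β_P = Σ w_i β_i = 0.22×0.4193 + 0.24×0.5676 + 0.14×0.9712 + 0.18×0.5788 + 0.08×1.3187 + 0.14×0.9344 = 0.7049

0.705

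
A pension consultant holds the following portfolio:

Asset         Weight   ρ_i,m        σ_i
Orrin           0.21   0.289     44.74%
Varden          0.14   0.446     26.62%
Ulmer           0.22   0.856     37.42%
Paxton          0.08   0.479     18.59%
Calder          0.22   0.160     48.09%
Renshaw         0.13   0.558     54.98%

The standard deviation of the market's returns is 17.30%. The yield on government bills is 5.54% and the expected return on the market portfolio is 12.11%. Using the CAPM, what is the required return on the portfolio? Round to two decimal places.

β_Orrin = 0.289 × 44.74% / 17.30% = 0.7474
β_Varden = 0.446 × 26.62% / 17.30% = 0.6863
β_Ulmer = 0.856 × 37.42% / 17.30% = 1.8515
β_Paxton = 0.479 × 18.59% / 17.30% = 0.5147
β_Calder = 0.160 × 48.09% / 17.30% = 0.4448
β_Renshaw = 0.558 × 54.98% / 17.30% = 1.7733
β_P = Σ w_i β_i = 0.21×0.7474 + 0.14×0.6863 + 0.22×1.8515 + 0.08×0.5147 + 0.22×0.4448 + 0.13×1.7733 = 1.0299
MRP = 12.11% − 5.54% = 6.57%
E(R_P) = R_f + β_P × MRP = 5.54% + 1.0299 × 6.57% = 12.31%

12.31%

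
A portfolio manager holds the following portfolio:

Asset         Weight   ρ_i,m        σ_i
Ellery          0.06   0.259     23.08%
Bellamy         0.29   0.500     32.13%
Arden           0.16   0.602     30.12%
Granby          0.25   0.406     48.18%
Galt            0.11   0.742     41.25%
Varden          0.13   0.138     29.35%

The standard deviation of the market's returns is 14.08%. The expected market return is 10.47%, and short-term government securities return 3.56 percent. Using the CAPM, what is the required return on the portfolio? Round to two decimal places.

β_Ellery = 0.259 × 23.08% / 14.08% = 0.4246
β_Bellamy = 0.500 × 32.13% / 14.08% = 1.1410
β_Arden = 0.602 × 30.12% / 14.08% = 1.2878
β_Granby = 0.406 × 48.18% / 14.08% = 1.3893
β_Galt = 0.742 × 41.25% / 14.08% = 2.1738
β_Varden = 0.138 × 29.35% / 14.08% = 0.2877
β_P = Σ w_i β_i = 0.06×0.4246 + 0.29×1.1410 + 0.16×1.2878 + 0.25×1.3893 + 0.11×2.1738 + 0.13×0.2877 = 1.1863
MRP = 10.47% − 3.56% = 6.91%
E(R_P) = R_f + β_P × MRP = 3.56% + 1.1863 × 6.91% = 11.76%

11.76%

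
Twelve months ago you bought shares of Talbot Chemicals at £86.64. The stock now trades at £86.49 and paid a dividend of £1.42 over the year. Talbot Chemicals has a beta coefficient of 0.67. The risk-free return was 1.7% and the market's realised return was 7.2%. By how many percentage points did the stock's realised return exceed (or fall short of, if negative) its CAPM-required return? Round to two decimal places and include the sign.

-3.92%

Realised HPR = (P1 + D1 − P0) / P0 = (86.49 + 1.42 − 86.64) / 86.64 = 1.27 / 86.64 = 1.4658%
MRP = 7.2% − 1.7% = 5.50%
CAPM required = R_f + β·MRP = 1.7% + 0.67 × 5.5% = 5.3850%
α = realised − required = 1.4658% − 5.3850% = -3.92%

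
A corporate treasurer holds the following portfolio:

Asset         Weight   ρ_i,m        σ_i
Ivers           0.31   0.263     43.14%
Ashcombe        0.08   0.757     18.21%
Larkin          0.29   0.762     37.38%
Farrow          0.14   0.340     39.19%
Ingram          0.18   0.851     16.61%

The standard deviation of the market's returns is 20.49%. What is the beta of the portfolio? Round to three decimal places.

β_Ivers = 0.263 × 43.14% / 20.49% = 0.5537
β_Ashcombe = 0.757 × 18.21% / 20.49% = 0.6728
β_Larkin = 0.762 × 37.38% / 20.49% = 1.3901
β_Farrow = 0.340 × 39.19% / 20.49% = 0.6503
β_Ingram = 0.851 × 16.61% / 20.49% = 0.6899
β_P = Σ w_i β_i = 0.31×0.5537 + 0.08×0.6728 + 0.29×1.3901 + 0.14×0.6503 + 0.18×0.6899 = 0.8438

0.844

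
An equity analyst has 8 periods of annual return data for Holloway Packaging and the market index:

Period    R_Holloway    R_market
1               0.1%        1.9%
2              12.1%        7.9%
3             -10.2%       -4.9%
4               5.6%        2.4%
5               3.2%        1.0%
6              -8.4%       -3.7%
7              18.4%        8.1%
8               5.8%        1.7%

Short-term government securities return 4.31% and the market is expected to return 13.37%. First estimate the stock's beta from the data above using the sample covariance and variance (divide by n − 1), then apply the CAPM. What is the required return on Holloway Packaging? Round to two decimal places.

22.33%

Mean R_i = (0.1 + 12.1 − 10.2 + 5.6 + 3.2 − 8.4 + 18.4 + 5.8) / 8 = 3.3250%
Mean R_m = (1.9 + 7.9 − 4.9 + 2.4 + 1.0 − 3.7 + 8.1 + 1.7) / 8 = 1.8000%
Σ(R_i − R̄_i)(R_m − R̄_m) = 304.5000  ⇒  Cov = 304.5000 / 7 = 43.5000
Σ(R_m − R̄_m)² = 153.0600  ⇒  Var(R_m) = 153.0600 / 7 = 21.8657
β = Cov / Var(R_m) = 43.5000 / 21.8657 = 1.9894
MRP = 13.37% − 4.31% = 9.06%
E(R) = R_f + β × MRP = 4.31% + 1.9894 × 9.06% = 22.33%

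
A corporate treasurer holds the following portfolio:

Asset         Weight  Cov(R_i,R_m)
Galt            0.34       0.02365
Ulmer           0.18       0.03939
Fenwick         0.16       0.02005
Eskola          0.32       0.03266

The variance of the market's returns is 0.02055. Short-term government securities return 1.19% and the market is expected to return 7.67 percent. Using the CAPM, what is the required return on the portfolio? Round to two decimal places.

10.27%

β_Galt = 0.02365 / 0.02055 = 1.1509
β_Ulmer = 0.03939 / 0.02055 = 1.9168
β_Fenwick = 0.02005 / 0.02055 = 0.9757
β_Eskola = 0.03266 / 0.02055 = 1.5893
β_P = Σ w_i β_i = 0.34×1.1509 + 0.18×1.9168 + 0.16×0.9757 + 0.32×1.5893 = 1.4010
MRP = 7.67% − 1.19% = 6.48%
E(R_P) = R_f + β_P × MRP = 1.19% + 1.4010 × 6.48% = 10.27%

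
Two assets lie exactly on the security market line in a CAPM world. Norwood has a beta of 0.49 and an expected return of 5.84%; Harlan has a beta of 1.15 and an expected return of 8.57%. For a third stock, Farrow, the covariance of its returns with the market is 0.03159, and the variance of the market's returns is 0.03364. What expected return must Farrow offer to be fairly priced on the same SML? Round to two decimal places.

7.70%

MRP = (8.57% − 5.84%) / (1.15 − 0.49) = 4.1364%
R_f = 5.84% − 0.49 × 4.1364% = 3.8132%
β_Farrow = Cov / Var(R_m) = 0.03159 / 0.03364 = 0.9391
E(R_Farrow) = R_f + β × MRP = 3.8132% + 0.9391 × 4.1364% = 7.70%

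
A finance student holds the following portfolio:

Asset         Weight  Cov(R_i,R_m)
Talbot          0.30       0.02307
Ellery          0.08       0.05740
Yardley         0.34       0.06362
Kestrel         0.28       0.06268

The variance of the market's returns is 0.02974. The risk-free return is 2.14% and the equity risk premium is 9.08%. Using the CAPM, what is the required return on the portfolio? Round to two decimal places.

17.62%

β_Talbot = 0.02307 / 0.02974 = 0.7757
β_Ellery = 0.05740 / 0.02974 = 1.9301
β_Yardley = 0.06362 / 0.02974 = 2.1392
β_Kestrel = 0.06268 / 0.02974 = 2.1076
β_P = Σ w_i β_i = 0.30×0.7757 + 0.08×1.9301 + 0.34×2.1392 + 0.28×2.1076 = 1.7046
E(R_P) = R_f + β_P × MRP = 2.14% + 1.7046 × 9.08% = 17.62%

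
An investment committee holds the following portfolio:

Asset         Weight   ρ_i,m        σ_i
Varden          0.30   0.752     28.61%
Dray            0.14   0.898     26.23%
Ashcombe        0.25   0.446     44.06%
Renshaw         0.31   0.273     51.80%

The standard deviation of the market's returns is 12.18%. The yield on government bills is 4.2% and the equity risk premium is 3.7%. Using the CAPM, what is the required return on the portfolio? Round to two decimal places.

β_Varden = 0.752 × 28.61% / 12.18% = 1.7664
β_Dray = 0.898 × 26.23% / 12.18% = 1.9339
β_Ashcombe = 0.446 × 44.06% / 12.18% = 1.6134
β_Renshaw = 0.273 × 51.80% / 12.18% = 1.1610
β_P = Σ w_i β_i = 0.30×1.7664 + 0.14×1.9339 + 0.25×1.6134 + 0.31×1.1610 = 1.5639
E(R_P) = R_f + β_P × MRP = 4.2% + 1.5639 × 3.7% = 9.99%

9.99%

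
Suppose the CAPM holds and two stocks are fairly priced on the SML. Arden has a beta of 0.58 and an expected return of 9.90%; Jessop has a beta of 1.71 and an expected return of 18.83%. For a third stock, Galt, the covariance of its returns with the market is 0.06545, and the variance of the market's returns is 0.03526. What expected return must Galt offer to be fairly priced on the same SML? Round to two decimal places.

MRP = (18.83% − 9.90%) / (1.71 − 0.58) = 7.9027%
R_f = 9.90% − 0.58 × 7.9027% = 5.3164%
β_Galt = Cov / Var(R_m) = 0.06545 / 0.03526 = 1.8562
E(R_Galt) = R_f + β × MRP = 5.3164% + 1.8562 × 7.9027% = 19.99%

19.99%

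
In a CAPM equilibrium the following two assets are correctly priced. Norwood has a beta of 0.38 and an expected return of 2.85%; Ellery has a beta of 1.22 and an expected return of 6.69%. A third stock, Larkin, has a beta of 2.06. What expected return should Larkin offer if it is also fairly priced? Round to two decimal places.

10.53%

MRP (SML slope) = (6.69% − 2.85%) / (1.22 − 0.38) = 3.84% / 0.84 = 4.5714%
R_f (intercept) = 2.85% − 0.38 × 4.5714% = 1.1129%
E(R_Larkin) = R_f + β × MRP = 1.1129% + 2.06 × 4.5714% = 10.53%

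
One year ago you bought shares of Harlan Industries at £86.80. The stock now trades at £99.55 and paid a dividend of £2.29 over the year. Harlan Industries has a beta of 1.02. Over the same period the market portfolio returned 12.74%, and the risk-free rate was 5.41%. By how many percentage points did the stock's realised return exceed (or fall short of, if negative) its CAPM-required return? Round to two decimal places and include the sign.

+4.44%

Realised HPR = (P1 + D1 − P0) / P0 = (99.55 + 2.29 − 86.80) / 86.80 = 15.04 / 86.80 = 17.3272%
MRP = 12.74% − 5.41% = 7.33%
CAPM required = R_f + β·MRP = 5.41% + 1.02 × 7.33% = 12.8866%
α = realised − required = 17.3272% − 12.8866% = +4.44%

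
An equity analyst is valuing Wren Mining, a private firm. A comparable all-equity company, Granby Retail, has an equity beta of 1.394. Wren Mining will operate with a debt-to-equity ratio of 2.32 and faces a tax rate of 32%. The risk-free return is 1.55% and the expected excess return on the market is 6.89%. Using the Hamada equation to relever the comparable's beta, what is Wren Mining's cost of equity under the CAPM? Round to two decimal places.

26.31%

β_L = β_U × [1 + (1 − t)(D/E)] = 1.394 × [1 + (1 − 0.32) × 2.32]
    = 1.394 × [1 + 0.68 × 2.32] = 1.394 × 2.5776 = 3.5932
E(R) = R_f + β_L × MRP = 1.55% + 3.5932 × 6.89% = 26.31%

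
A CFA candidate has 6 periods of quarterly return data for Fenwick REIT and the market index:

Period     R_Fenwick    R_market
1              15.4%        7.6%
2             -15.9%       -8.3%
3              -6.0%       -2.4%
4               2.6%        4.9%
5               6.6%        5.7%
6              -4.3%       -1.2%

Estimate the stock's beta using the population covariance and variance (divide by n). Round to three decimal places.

Mean R_i = (15.4 − 15.9 − 6.0 + 2.6 + 6.6 − 4.3) / 6 = -0.2667%
Mean R_m = (7.6 − 8.3 − 2.4 + 4.9 + 5.7 − 1.2) / 6 = 1.0500%
Σ(R_i − R̄_i)(R_m − R̄_m) = 320.6100  ⇒  Cov = 320.6100 / 6 = 53.4350
Σ(R_m − R̄_m)² = 183.7350  ⇒  Var(R_m) = 183.7350 / 6 = 30.6225
β = Cov / Var(R_m) = 53.4350 / 30.6225 = 1.7450

1.745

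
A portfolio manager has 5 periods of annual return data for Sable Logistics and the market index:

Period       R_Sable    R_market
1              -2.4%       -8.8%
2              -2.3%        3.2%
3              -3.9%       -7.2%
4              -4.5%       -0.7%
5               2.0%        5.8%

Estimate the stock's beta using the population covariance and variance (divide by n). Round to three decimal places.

Mean R_i = (-2.4 − 2.3 − 3.9 − 4.5 + 2.0) / 5 = -2.2200%
Mean R_m = (-8.8 + 3.2 − 7.2 − 0.7 + 5.8) / 5 = -1.5400%
Σ(R_i − R̄_i)(R_m − R̄_m) = 39.4960  ⇒  Cov = 39.4960 / 5 = 7.8992
Σ(R_m − R̄_m)² = 161.7920  ⇒  Var(R_m) = 161.7920 / 5 = 32.3584
β = Cov / Var(R_m) = 7.8992 / 32.3584 = 0.2441

0.244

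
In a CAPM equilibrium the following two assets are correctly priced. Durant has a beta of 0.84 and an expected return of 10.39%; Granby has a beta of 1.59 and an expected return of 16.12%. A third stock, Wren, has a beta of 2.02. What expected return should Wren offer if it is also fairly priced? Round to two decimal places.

19.41%

MRP (SML slope) = (16.12% − 10.39%) / (1.59 − 0.84) = 5.73% / 0.75 = 7.6400%
R_f (intercept) = 10.39% − 0.84 × 7.6400% = 3.9724%
E(R_Wren) = R_f + β × MRP = 3.9724% + 2.02 × 7.6400% = 19.41%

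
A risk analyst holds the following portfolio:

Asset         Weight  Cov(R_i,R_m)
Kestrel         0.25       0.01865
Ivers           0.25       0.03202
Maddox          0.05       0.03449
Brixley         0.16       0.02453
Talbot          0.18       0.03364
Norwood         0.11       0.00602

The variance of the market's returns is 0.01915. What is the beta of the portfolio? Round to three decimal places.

β_Kestrel = 0.01865 / 0.01915 = 0.9739
β_Ivers = 0.03202 / 0.01915 = 1.6721
β_Maddox = 0.03449 / 0.01915 = 1.8010
β_Brixley = 0.02453 / 0.01915 = 1.2809
β_Talbot = 0.03364 / 0.01915 = 1.7567
β_Norwood = 0.00602 / 0.01915 = 0.3144
β_P = Σ w_i β_i = 0.25×0.9739 + 0.25×1.6721 + 0.05×1.8010 + 0.16×1.2809 + 0.18×1.7567 + 0.11×0.3144 = 1.3073

1.307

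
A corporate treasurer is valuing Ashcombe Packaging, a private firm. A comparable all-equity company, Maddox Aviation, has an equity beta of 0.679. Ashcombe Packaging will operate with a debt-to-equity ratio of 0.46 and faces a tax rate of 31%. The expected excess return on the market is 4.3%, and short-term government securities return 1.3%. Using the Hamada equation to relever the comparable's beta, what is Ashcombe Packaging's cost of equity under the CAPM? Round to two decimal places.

β_L = β_U × [1 + (1 − t)(D/E)] = 0.679 × [1 + (1 − 0.31) × 0.46]
    = 0.679 × [1 + 0.69 × 0.46] = 0.679 × 1.3174 = 0.8945
E(R) = R_f + β_L × MRP = 1.3% + 0.8945 × 4.3% = 5.15%

5.15%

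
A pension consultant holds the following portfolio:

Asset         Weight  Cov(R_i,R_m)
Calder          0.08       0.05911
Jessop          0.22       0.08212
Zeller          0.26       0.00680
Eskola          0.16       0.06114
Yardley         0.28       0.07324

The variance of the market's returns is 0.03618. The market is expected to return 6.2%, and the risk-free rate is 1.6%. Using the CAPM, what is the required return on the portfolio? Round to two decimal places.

β_Calder = 0.05911 / 0.03618 = 1.6338
β_Jessop = 0.08212 / 0.03618 = 2.2698
β_Zeller = 0.00680 / 0.03618 = 0.1879
β_Eskola = 0.06114 / 0.03618 = 1.6899
β_Yardley = 0.07324 / 0.03618 = 2.0243
β_P = Σ w_i β_i = 0.08×1.6338 + 0.22×2.2698 + 0.26×0.1879 + 0.16×1.6899 + 0.28×2.0243 = 1.5161
MRP = 6.2% − 1.6% = 4.60%
E(R_P) = R_f + β_P × MRP = 1.6% + 1.5161 × 4.6% = 8.57%

8.57%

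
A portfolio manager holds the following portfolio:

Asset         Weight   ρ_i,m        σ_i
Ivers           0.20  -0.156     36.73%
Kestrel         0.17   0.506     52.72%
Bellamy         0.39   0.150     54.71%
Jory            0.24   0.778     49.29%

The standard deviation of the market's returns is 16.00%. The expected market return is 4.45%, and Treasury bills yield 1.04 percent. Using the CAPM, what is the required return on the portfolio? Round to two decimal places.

4.41%

β_Ivers = -0.156 × 36.73% / 16.00% = -0.3581
β_Kestrel = 0.506 × 52.72% / 16.00% = 1.6673
β_Bellamy = 0.150 × 54.71% / 16.00% = 0.5129
β_Jory = 0.778 × 49.29% / 16.00% = 2.3967
β_P = Σ w_i β_i = 0.20×-0.3581 + 0.17×1.6673 + 0.39×0.5129 + 0.24×2.3967 = 0.9871
MRP = 4.45% − 1.04% = 3.41%
E(R_P) = R_f + β_P × MRP = 1.04% + 0.9871 × 3.41% = 4.41%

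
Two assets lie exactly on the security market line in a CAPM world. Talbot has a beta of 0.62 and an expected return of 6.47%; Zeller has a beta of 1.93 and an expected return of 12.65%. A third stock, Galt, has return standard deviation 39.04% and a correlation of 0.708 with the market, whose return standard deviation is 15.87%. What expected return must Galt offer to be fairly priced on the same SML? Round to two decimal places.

MRP = (12.65% − 6.47%) / (1.93 − 0.62) = 4.7176%
R_f = 6.47% − 0.62 × 4.7176% = 3.5451%
β_Galt = ρ·σ_i/σ_m = 0.708 × 39.04 / 15.87 = 1.7417
E(R_Galt) = R_f + β × MRP = 3.5451% + 1.7417 × 4.7176% = 11.76%

11.76%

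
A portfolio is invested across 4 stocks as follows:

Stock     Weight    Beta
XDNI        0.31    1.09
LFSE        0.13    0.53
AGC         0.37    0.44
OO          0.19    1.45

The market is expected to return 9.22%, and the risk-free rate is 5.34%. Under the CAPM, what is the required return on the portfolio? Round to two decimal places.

β_P = Σ w_i β_i = 0.31×1.09 + 0.13×0.53 + 0.37×0.44 + 0.19×1.45 = 0.8451
MRP = 9.22% − 5.34% = 3.88%
E(R_P) = R_f + β_P × MRP = 5.34% + 0.8451 × 3.88% = 8.62%

8.62%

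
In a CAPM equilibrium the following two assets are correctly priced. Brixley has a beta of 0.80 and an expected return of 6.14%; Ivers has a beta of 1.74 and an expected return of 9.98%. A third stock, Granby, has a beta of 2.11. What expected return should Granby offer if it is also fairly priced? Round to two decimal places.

MRP (SML slope) = (9.98% − 6.14%) / (1.74 − 0.80) = 3.84% / 0.94 = 4.0851%
R_f (intercept) = 6.14% − 0.80 × 4.0851% = 2.8719%
E(R_Granby) = R_f + β × MRP = 2.8719% + 2.11 × 4.0851% = 11.49%

11.49%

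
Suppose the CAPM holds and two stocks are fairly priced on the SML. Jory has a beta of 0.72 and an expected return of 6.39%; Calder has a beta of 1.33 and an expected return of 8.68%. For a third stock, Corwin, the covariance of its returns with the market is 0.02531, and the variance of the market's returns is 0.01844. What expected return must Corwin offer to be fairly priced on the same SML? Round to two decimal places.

8.84%

MRP = (8.68% − 6.39%) / (1.33 − 0.72) = 3.7541%
R_f = 6.39% − 0.72 × 3.7541% = 3.6870%
β_Corwin = Cov / Var(R_m) = 0.02531 / 0.01844 = 1.3726
E(R_Corwin) = R_f + β × MRP = 3.6870% + 1.3726 × 3.7541% = 8.84%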